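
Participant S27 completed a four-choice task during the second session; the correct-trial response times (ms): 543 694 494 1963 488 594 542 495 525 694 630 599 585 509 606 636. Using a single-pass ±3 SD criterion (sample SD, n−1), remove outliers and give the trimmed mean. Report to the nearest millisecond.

576 ms

n = 16, ΣRT = 10597, M = 662.312
Σ(x−M)² = 1871133.44; s = √(1871133.44/15) = 353.189
Cutoffs: 662.312 ± 3·353.189 → [-397.3, 1721.9]
Outside: 1963 → excluded.
Retained (n=15): Σ = 8634, mean = 8634/15 = 575.600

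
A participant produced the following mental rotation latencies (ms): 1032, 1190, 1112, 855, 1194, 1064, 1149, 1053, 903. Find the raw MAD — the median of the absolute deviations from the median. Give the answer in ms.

85 ms

Sorted: 855, 903, 1032, 1053, 1064, 1112, 1149, 1190, 1194 → median = 1064
|x − 1064|: 32, 126, 48, 209, 130, 0, 85, 11, 161
Sorted deviations: 0, 11, 32, 48, 85, 126, 130, 161, 209 → MAD = 85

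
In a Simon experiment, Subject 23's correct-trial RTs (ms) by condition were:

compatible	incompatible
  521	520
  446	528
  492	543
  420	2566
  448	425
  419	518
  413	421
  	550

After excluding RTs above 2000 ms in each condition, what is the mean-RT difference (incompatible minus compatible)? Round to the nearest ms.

incompatible: exclude 2566
M(compatible) = 3159/7 = 451.286
M(incompatible) = 3505/7 = 500.714
Difference = 500.714 − 451.286 = 49.429 ms

49 ms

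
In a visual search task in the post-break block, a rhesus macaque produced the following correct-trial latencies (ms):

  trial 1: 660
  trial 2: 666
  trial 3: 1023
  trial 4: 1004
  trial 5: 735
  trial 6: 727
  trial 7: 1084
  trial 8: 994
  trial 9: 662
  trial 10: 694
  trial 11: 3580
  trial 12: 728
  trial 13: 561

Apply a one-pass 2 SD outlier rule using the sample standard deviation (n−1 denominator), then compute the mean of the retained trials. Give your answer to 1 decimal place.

794.8 ms

n = 13, ΣRT = 13118, M = 1009.077
Σ(x−M)² = 7509460.92; s = √(7509460.92/12) = 791.068
Cutoffs: 1009.077 ± 2·791.068 → [-573.1, 2591.2]
Outside: 3580 → excluded.
Retained (n=12): Σ = 9538, mean = 9538/12 = 794.833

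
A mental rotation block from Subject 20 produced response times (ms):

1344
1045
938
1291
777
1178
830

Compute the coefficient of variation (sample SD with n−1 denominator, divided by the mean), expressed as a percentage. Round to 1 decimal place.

21.0%

n = 7, Σ = 7403, M = 1057.5714
Σ(x−M)² = 295997.714; s = √(295997.714/6) = 222.1102
CV = 222.1102 / 1057.5714 = 0.21002 = 21.002%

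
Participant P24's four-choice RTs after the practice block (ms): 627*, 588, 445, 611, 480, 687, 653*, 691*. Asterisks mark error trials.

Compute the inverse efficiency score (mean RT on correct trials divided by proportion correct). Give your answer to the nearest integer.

900 ms

Correct trials (n=5): 588, 445, 611, 480, 687
Mean correct RT = 2811/5 = 562.2000 ms
Proportion correct = 5/8
IES = 562.2000 / (5/8) = 899.520 ms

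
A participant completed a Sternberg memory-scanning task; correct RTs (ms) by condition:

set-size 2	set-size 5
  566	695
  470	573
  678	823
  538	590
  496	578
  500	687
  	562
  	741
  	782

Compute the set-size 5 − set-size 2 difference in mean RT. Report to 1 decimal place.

M(set-size 2) = 3248/6 = 541.333
M(set-size 5) = 6031/9 = 670.111
Difference = 670.111 − 541.333 = 128.778 ms

128.8 ms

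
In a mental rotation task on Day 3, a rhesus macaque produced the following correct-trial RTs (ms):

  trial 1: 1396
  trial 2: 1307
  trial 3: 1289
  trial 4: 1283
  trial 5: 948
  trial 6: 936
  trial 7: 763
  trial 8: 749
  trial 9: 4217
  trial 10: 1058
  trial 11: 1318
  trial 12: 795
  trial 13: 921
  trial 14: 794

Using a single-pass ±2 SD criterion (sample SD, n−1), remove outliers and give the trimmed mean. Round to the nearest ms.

n = 14, ΣRT = 17774, M = 1269.571
Σ(x−M)² = 10067561.43; s = √(10067561.43/13) = 880.016
Cutoffs: 1269.571 ± 2·880.016 → [-490.5, 3029.6]
Outside: 4217 → excluded.
Retained (n=13): Σ = 13557, mean = 13557/13 = 1042.846

1043 ms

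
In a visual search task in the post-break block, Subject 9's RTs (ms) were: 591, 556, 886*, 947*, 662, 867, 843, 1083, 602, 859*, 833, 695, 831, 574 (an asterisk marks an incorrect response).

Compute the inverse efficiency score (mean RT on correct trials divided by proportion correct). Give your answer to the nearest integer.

Correct trials (n=11): 591, 556, 662, 867, 843, 1083, 602, 833, 695, 831, 574
Mean correct RT = 8137/11 = 739.7273 ms
Proportion correct = 11/14
IES = 739.7273 / (11/14) = 941.471 ms

941 ms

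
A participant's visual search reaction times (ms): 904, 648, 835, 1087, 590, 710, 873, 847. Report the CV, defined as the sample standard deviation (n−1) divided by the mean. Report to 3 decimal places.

0.195

n = 8, Σ = 6494, M = 811.7500
Σ(x−M)² = 176147.500; s = √(176147.500/7) = 158.6314
CV = 158.6314 / 811.7500 = 0.19542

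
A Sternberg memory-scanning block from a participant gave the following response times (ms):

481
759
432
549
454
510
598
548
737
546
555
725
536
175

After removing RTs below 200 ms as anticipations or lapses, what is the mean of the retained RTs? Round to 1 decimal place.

571.5 ms

Excluded: 175
Retained (n=13): Σ = 7430
Mean = 7430/13 = 571.5385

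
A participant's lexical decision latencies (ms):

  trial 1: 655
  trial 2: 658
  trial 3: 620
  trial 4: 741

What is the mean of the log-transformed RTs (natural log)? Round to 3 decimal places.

6.503

ln(RT): 6.4846, 6.4892, 6.4297, 6.6080
Σ ln(RT) = 26.0116
Mean = 26.0116/4 = 6.50289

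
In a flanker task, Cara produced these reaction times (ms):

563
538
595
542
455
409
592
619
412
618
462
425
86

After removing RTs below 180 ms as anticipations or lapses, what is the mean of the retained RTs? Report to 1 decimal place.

519.2 ms

Excluded: 86
Retained (n=12): Σ = 6230
Mean = 6230/12 = 519.1667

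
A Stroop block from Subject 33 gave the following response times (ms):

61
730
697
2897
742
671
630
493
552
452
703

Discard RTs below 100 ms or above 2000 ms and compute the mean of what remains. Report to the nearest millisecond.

630 ms

Excluded: 61, 2897
Retained (n=9): Σ = 5670
Mean = 5670/9 = 630.0000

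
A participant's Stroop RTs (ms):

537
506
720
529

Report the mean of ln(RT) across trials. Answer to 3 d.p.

6.341

ln(RT): 6.2860, 6.2265, 6.5793, 6.2710
Σ ln(RT) = 25.3628
Mean = 25.3628/4 = 6.34069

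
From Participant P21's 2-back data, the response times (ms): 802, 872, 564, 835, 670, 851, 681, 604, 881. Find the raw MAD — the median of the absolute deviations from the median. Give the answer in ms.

79 ms

Sorted: 564, 604, 670, 681, 802, 835, 851, 872, 881 → median = 802
|x − 802|: 0, 70, 238, 33, 132, 49, 121, 198, 79
Sorted deviations: 0, 33, 49, 70, 79, 121, 132, 198, 238 → MAD = 79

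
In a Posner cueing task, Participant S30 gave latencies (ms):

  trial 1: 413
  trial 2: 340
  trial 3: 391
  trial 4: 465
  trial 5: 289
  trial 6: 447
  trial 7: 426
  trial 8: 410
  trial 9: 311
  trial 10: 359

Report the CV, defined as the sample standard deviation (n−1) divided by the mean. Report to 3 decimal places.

0.152

n = 10, Σ = 3851, M = 385.1000
Σ(x−M)² = 30762.900; s = √(30762.900/9) = 58.4645
CV = 58.4645 / 385.1000 = 0.15182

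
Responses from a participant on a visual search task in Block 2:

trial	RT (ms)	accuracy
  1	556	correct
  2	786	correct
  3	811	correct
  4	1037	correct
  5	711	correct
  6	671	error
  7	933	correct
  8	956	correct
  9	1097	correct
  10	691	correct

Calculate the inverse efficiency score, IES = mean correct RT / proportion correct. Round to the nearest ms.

Correct trials (n=9): 556, 786, 811, 1037, 711, 933, 956, 1097, 691
Mean correct RT = 7578/9 = 842.0000 ms
Proportion correct = 9/10
IES = 842.0000 / (9/10) = 935.556 ms

936 ms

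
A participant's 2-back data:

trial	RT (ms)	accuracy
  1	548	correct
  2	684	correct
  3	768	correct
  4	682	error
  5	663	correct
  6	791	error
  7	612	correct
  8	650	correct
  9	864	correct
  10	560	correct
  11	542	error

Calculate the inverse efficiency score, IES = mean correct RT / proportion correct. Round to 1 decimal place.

Correct trials (n=8): 548, 684, 768, 663, 612, 650, 864, 560
Mean correct RT = 5349/8 = 668.6250 ms
Proportion correct = 8/11
IES = 668.6250 / (8/11) = 919.359 ms

919.4 ms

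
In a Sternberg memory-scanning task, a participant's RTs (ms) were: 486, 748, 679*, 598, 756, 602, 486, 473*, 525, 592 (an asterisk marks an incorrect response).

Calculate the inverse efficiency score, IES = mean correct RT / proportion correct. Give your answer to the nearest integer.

Correct trials (n=8): 486, 748, 598, 756, 602, 486, 525, 592
Mean correct RT = 4793/8 = 599.1250 ms
Proportion correct = 8/10
IES = 599.1250 / (8/10) = 748.906 ms

749 ms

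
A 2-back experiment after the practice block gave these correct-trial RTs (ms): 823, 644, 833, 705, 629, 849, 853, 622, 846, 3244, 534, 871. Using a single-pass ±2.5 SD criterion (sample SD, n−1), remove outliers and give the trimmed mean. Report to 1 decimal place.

n = 12, ΣRT = 11453, M = 954.417
Σ(x−M)² = 5866028.92; s = √(5866028.92/11) = 730.257
Cutoffs: 954.417 ± 2.5·730.257 → [-871.2, 2780.1]
Outside: 3244 → excluded.
Retained (n=11): Σ = 8209, mean = 8209/11 = 746.273

746.3 ms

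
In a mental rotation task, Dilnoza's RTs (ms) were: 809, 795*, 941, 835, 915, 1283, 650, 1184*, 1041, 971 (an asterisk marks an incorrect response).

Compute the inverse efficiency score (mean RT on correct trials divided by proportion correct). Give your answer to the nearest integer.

1163 ms

Correct trials (n=8): 809, 941, 835, 915, 1283, 650, 1041, 971
Mean correct RT = 7445/8 = 930.6250 ms
Proportion correct = 8/10
IES = 930.6250 / (8/10) = 1163.281 ms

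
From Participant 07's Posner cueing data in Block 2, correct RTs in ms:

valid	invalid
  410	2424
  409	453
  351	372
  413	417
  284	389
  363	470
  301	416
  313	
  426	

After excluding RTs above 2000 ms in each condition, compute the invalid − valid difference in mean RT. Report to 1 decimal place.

56.2 ms

invalid: exclude 2424
M(valid) = 3270/9 = 363.333
M(invalid) = 2517/6 = 419.500
Difference = 419.500 − 363.333 = 56.167 ms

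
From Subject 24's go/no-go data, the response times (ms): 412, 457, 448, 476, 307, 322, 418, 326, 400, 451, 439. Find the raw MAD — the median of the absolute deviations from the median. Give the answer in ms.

Sorted: 307, 322, 326, 400, 412, 418, 439, 448, 451, 457, 476 → median = 418
|x − 418|: 6, 39, 30, 58, 111, 96, 0, 92, 18, 33, 21
Sorted deviations: 0, 6, 18, 21, 30, 33, 39, 58, 92, 96, 111 → MAD = 33

33 ms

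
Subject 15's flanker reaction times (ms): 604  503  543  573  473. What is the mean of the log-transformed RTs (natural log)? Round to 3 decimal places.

6.286

ln(RT): 6.4036, 6.2206, 6.2971, 6.3509, 6.1591
Σ ln(RT) = 31.4313
Mean = 31.4313/5 = 6.28625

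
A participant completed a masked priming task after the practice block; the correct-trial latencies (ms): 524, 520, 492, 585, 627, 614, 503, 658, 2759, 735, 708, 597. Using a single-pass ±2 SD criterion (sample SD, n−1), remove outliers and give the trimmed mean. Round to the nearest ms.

n = 12, ΣRT = 9322, M = 776.833
Σ(x−M)² = 4353701.67; s = √(4353701.67/11) = 629.119
Cutoffs: 776.833 ± 2·629.119 → [-481.4, 2035.1]
Outside: 2759 → excluded.
Retained (n=11): Σ = 6563, mean = 6563/11 = 596.636

597 ms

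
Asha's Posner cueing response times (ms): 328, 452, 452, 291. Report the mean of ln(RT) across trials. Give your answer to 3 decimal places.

5.923

ln(RT): 5.7930, 6.1137, 6.1137, 5.6733
Σ ln(RT) = 23.6937
Mean = 23.6937/4 = 5.92343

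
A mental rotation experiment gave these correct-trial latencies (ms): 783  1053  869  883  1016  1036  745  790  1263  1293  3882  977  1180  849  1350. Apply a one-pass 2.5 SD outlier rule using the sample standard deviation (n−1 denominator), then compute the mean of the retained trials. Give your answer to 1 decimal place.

1006.2 ms

n = 15, ΣRT = 17969, M = 1197.933
Σ(x−M)² = 8242932.93; s = √(8242932.93/14) = 767.321
Cutoffs: 1197.933 ± 2.5·767.321 → [-720.4, 3116.2]
Outside: 3882 → excluded.
Retained (n=14): Σ = 14087, mean = 14087/14 = 1006.214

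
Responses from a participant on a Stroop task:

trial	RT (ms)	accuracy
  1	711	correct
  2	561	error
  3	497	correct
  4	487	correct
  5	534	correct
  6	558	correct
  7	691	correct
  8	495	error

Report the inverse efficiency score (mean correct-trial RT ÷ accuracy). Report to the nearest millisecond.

Correct trials (n=6): 711, 497, 487, 534, 558, 691
Mean correct RT = 3478/6 = 579.6667 ms
Proportion correct = 6/8
IES = 579.6667 / (6/8) = 772.889 ms

773 ms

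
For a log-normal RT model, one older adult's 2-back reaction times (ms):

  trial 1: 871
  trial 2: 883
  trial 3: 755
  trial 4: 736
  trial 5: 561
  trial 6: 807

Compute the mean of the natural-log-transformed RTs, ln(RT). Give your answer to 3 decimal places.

6.634

ln(RT): 6.7696, 6.7833, 6.6267, 6.6012, 6.3297, 6.6933
Σ ln(RT) = 39.8040
Mean = 39.8040/6 = 6.63399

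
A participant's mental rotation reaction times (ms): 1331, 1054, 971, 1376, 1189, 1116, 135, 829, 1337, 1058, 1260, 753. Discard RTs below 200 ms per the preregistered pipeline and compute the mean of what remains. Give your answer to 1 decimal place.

Excluded: 135
Retained (n=11): Σ = 12274
Mean = 12274/11 = 1115.8182

1115.8 ms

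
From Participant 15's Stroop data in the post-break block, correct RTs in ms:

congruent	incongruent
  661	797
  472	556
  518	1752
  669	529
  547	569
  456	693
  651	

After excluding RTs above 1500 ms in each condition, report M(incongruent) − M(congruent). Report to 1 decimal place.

incongruent: exclude 1752
M(congruent) = 3974/7 = 567.714
M(incongruent) = 3144/5 = 628.800
Difference = 628.800 − 567.714 = 61.086 ms

61.1 ms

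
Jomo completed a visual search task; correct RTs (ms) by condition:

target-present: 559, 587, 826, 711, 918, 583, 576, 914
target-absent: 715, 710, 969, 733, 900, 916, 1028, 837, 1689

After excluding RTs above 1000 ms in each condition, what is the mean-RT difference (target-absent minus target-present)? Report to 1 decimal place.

target-absent: exclude 1028, 1689
M(target-present) = 5674/8 = 709.250
M(target-absent) = 5780/7 = 825.714
Difference = 825.714 − 709.250 = 116.464 ms

116.5 ms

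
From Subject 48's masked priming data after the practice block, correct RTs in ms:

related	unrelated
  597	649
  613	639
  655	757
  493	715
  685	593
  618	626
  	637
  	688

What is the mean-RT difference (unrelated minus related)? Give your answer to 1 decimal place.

52.8 ms

M(related) = 3661/6 = 610.167
M(unrelated) = 5304/8 = 663.000
Difference = 663.000 − 610.167 = 52.833 ms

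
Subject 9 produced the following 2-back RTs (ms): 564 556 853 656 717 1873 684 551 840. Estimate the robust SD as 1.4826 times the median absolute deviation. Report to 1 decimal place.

Sorted: 551, 556, 564, 656, 684, 717, 840, 853, 1873 → median = 684
|x − 684| sorted: 0, 28, 33, 120, 128, 133, 156, 169, 1189 → MAD = 128
Robust SD ≈ 1.4826 × 128 = 189.773

189.8 ms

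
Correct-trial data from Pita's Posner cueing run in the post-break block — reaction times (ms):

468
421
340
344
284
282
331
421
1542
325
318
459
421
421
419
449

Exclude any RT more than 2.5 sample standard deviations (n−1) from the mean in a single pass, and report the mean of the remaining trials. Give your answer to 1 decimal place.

380.2 ms

n = 16, ΣRT = 7245, M = 452.812
Σ(x−M)² = 1323394.44; s = √(1323394.44/15) = 297.029
Cutoffs: 452.812 ± 2.5·297.029 → [-289.8, 1195.4]
Outside: 1542 → excluded.
Retained (n=15): Σ = 5703, mean = 5703/15 = 380.200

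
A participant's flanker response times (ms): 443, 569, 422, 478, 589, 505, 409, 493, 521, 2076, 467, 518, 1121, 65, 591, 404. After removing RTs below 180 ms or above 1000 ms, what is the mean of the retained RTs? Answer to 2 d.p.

Excluded: 65, 1121, 2076
Retained (n=13): Σ = 6409
Mean = 6409/13 = 493.0000

493.00 ms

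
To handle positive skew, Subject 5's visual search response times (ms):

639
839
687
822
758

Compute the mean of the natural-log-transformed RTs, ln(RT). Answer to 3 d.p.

6.613

ln(RT): 6.4599, 6.7322, 6.5323, 6.7117, 6.6307
Σ ln(RT) = 33.0669
Mean = 33.0669/5 = 6.61337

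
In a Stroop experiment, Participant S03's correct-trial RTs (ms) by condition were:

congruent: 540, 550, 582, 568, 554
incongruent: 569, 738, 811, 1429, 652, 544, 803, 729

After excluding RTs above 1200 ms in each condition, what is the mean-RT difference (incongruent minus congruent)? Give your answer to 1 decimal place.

incongruent: exclude 1429
M(congruent) = 2794/5 = 558.800
M(incongruent) = 4846/7 = 692.286
Difference = 692.286 − 558.800 = 133.486 ms

133.5 ms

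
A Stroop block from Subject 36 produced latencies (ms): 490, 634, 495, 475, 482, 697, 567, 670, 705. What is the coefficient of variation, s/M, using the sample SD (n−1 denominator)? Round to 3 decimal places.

n = 9, Σ = 5215, M = 579.4444
Σ(x−M)² = 76450.222; s = √(76450.222/8) = 97.7562
CV = 97.7562 / 579.4444 = 0.16871

0.169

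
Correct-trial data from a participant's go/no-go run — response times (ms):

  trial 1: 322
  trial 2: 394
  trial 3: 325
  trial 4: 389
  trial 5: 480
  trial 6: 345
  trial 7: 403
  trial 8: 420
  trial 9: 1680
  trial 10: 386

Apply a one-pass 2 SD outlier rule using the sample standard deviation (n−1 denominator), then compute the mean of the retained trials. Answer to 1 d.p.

n = 10, ΣRT = 5144, M = 514.400
Σ(x−M)² = 1529422.40; s = √(1529422.40/9) = 412.233
Cutoffs: 514.400 ± 2·412.233 → [-310.1, 1338.9]
Outside: 1680 → excluded.
Retained (n=9): Σ = 3464, mean = 3464/9 = 384.889

384.9 ms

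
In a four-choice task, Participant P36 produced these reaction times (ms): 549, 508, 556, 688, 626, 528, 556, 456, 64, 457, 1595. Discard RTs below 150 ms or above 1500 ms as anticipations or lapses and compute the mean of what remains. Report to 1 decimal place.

Excluded: 64, 1595
Retained (n=9): Σ = 4924
Mean = 4924/9 = 547.1111

547.1 ms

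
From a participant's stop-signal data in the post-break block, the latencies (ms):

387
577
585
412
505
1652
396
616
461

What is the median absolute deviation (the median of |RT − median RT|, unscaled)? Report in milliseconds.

93 ms

Sorted: 387, 396, 412, 461, 505, 577, 585, 616, 1652 → median = 505
|x − 505|: 118, 72, 80, 93, 0, 1147, 109, 111, 44
Sorted deviations: 0, 44, 72, 80, 93, 109, 111, 118, 1147 → MAD = 93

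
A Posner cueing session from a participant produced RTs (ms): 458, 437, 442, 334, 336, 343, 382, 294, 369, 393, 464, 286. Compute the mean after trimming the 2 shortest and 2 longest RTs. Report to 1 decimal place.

379.5 ms

Sorted: 286, 294, 334, 336, 343, 369, 382, 393, 437, 442, 458, 464
Drop lowest 2 (286, 294) and highest 2 (458, 464)
Remaining (n=8): Σ = 3036, mean = 3036/8 = 379.500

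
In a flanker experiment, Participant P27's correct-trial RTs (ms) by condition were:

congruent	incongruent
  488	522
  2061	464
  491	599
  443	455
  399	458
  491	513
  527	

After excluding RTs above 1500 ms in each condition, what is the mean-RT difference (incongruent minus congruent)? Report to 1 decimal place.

28.7 ms

congruent: exclude 2061
M(congruent) = 2839/6 = 473.167
M(incongruent) = 3011/6 = 501.833
Difference = 501.833 − 473.167 = 28.667 ms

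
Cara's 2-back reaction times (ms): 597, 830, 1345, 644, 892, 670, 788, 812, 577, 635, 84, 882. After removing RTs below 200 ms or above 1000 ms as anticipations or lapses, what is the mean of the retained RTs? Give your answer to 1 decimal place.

Excluded: 84, 1345
Retained (n=10): Σ = 7327
Mean = 7327/10 = 732.7000

732.7 ms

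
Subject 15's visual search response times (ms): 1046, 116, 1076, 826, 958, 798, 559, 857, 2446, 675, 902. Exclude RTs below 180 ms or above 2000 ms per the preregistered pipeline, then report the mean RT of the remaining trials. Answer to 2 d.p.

Excluded: 116, 2446
Retained (n=9): Σ = 7697
Mean = 7697/9 = 855.2222

855.22 ms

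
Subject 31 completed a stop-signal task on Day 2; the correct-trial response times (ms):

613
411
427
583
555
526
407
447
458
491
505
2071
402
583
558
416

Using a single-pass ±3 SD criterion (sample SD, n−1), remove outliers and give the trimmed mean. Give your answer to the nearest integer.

492 ms

n = 16, ΣRT = 9453, M = 590.812
Σ(x−M)² = 2412940.44; s = √(2412940.44/15) = 401.077
Cutoffs: 590.812 ± 3·401.077 → [-612.4, 1794.0]
Outside: 2071 → excluded.
Retained (n=15): Σ = 7382, mean = 7382/15 = 492.133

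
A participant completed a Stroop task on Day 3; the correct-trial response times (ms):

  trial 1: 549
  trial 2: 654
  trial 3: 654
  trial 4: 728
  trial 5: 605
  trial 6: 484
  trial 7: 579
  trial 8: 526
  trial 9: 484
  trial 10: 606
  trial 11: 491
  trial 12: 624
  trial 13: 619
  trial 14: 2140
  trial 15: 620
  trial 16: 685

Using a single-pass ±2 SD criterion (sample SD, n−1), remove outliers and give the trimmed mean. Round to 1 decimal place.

593.9 ms

n = 16, ΣRT = 11048, M = 690.500
Σ(x−M)² = 2318706.00; s = √(2318706.00/15) = 393.167
Cutoffs: 690.500 ± 2·393.167 → [-95.8, 1476.8]
Outside: 2140 → excluded.
Retained (n=15): Σ = 8908, mean = 8908/15 = 593.867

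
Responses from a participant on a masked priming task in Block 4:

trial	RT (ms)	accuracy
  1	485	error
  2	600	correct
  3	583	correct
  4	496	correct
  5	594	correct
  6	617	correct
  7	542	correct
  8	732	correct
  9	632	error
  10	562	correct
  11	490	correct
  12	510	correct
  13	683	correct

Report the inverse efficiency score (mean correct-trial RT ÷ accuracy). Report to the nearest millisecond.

Correct trials (n=11): 600, 583, 496, 594, 617, 542, 732, 562, 490, 510, 683
Mean correct RT = 6409/11 = 582.6364 ms
Proportion correct = 11/13
IES = 582.6364 / (11/13) = 688.570 ms

689 ms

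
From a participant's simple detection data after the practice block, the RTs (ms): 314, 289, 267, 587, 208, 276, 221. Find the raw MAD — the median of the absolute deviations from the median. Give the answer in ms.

38 ms

Sorted: 208, 221, 267, 276, 289, 314, 587 → median = 276
|x − 276|: 38, 13, 9, 311, 68, 0, 55
Sorted deviations: 0, 9, 13, 38, 55, 68, 311 → MAD = 38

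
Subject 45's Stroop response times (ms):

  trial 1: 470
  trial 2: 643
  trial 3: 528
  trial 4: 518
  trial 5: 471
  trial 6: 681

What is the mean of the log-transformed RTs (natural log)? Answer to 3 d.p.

ln(RT): 6.1527, 6.4661, 6.2691, 6.2500, 6.1549, 6.5236
Σ ln(RT) = 37.8164
Mean = 37.8164/6 = 6.30273

6.303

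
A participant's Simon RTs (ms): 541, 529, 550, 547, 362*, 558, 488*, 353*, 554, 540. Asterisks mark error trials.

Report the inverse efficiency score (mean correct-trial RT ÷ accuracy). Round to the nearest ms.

779 ms

Correct trials (n=7): 541, 529, 550, 547, 558, 554, 540
Mean correct RT = 3819/7 = 545.5714 ms
Proportion correct = 7/10
IES = 545.5714 / (7/10) = 779.388 ms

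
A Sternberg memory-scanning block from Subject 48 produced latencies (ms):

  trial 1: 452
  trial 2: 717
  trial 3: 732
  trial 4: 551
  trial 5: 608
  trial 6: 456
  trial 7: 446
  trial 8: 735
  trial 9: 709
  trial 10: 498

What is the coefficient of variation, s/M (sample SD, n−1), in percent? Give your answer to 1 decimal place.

21.1%

n = 10, Σ = 5904, M = 590.4000
Σ(x−M)² = 139522.400; s = √(139522.400/9) = 124.5090
CV = 124.5090 / 590.4000 = 0.21089 = 21.089%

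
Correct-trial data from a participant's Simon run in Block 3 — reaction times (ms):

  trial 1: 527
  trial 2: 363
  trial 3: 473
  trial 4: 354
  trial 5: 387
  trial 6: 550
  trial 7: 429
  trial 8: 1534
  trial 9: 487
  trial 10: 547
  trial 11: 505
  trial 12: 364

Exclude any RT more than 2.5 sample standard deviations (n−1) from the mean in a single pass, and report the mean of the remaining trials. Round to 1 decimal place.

n = 12, ΣRT = 6520, M = 543.333
Σ(x−M)² = 1129374.67; s = √(1129374.67/11) = 320.422
Cutoffs: 543.333 ± 2.5·320.422 → [-257.7, 1344.4]
Outside: 1534 → excluded.
Retained (n=11): Σ = 4986, mean = 4986/11 = 453.273

453.3 ms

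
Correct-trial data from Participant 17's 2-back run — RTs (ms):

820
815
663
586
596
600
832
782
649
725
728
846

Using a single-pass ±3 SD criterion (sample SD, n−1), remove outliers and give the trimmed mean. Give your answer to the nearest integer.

n = 12, ΣRT = 8642, M = 720.167
Σ(x−M)² = 107399.67; s = √(107399.67/11) = 98.811
Cutoffs: 720.167 ± 3·98.811 → [423.7, 1016.6]
No RTs fall outside the cutoffs; all 12 retained. Mean = 8642/12 = 720.167

720 ms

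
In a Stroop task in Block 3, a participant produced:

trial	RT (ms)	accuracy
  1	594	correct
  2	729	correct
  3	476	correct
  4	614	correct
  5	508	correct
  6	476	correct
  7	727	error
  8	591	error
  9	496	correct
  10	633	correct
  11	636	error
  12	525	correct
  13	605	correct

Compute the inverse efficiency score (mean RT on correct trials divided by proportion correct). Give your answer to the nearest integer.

Correct trials (n=10): 594, 729, 476, 614, 508, 476, 496, 633, 525, 605
Mean correct RT = 5656/10 = 565.6000 ms
Proportion correct = 10/13
IES = 565.6000 / (10/13) = 735.280 ms

735 ms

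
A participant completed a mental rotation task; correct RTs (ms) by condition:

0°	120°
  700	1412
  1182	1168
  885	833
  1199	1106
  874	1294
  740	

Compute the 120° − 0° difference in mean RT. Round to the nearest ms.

M(0°) = 5580/6 = 930.000
M(120°) = 5813/5 = 1162.600
Difference = 1162.600 − 930.000 = 232.600 ms

233 ms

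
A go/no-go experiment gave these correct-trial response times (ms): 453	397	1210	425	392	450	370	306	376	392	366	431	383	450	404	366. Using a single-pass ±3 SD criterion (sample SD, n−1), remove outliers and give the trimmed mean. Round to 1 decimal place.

n = 16, ΣRT = 7171, M = 448.188
Σ(x−M)² = 641408.44; s = √(641408.44/15) = 206.786
Cutoffs: 448.188 ± 3·206.786 → [-172.2, 1068.5]
Outside: 1210 → excluded.
Retained (n=15): Σ = 5961, mean = 5961/15 = 397.400

397.4 ms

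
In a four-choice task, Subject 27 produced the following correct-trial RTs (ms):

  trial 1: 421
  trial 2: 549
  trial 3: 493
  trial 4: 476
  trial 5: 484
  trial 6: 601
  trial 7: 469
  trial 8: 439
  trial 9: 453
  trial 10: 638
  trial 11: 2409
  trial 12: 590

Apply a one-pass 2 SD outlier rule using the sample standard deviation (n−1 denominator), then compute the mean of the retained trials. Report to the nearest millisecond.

n = 12, ΣRT = 8022, M = 668.500
Σ(x−M)² = 3357333.00; s = √(3357333.00/11) = 552.460
Cutoffs: 668.500 ± 2·552.460 → [-436.4, 1773.4]
Outside: 2409 → excluded.
Retained (n=11): Σ = 5613, mean = 5613/11 = 510.273

510 ms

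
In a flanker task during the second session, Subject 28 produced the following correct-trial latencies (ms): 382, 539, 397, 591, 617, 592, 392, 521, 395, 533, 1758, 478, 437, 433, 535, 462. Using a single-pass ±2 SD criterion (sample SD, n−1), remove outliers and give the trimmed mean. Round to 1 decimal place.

486.9 ms

n = 16, ΣRT = 9062, M = 566.375
Σ(x−M)² = 1604391.75; s = √(1604391.75/15) = 327.047
Cutoffs: 566.375 ± 2·327.047 → [-87.7, 1220.5]
Outside: 1758 → excluded.
Retained (n=15): Σ = 7304, mean = 7304/15 = 486.933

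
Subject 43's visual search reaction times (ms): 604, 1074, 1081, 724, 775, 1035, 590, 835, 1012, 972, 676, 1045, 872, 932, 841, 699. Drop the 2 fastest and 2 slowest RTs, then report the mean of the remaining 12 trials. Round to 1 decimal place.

Sorted: 590, 604, 676, 699, 724, 775, 835, 841, 872, 932, 972, 1012, 1035, 1045, 1074, 1081
Drop lowest 2 (590, 604) and highest 2 (1074, 1081)
Remaining (n=12): Σ = 10418, mean = 10418/12 = 868.167

868.2 ms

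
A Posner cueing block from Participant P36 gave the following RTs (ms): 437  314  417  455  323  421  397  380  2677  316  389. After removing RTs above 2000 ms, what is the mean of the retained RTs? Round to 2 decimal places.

Excluded: 2677
Retained (n=10): Σ = 3849
Mean = 3849/10 = 384.9000

384.90 ms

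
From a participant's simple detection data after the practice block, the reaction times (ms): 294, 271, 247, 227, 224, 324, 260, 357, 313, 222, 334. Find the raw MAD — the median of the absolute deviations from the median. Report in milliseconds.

44 ms

Sorted: 222, 224, 227, 247, 260, 271, 294, 313, 324, 334, 357 → median = 271
|x − 271|: 23, 0, 24, 44, 47, 53, 11, 86, 42, 49, 63
Sorted deviations: 0, 11, 23, 24, 42, 44, 47, 49, 53, 63, 86 → MAD = 44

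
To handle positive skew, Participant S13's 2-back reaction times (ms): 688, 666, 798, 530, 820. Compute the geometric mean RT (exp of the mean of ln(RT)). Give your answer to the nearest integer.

692 ms

ln(RT): 6.5338, 6.5013, 6.6821, 6.2729, 6.7093
Mean ln(RT) = 32.6994/5 = 6.53987
Geometric mean = exp(6.53987) = 692.20 ms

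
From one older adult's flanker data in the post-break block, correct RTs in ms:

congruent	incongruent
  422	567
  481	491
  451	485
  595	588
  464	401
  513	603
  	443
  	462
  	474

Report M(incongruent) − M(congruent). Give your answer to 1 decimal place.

13.9 ms

M(congruent) = 2926/6 = 487.667
M(incongruent) = 4514/9 = 501.556
Difference = 501.556 − 487.667 = 13.889 ms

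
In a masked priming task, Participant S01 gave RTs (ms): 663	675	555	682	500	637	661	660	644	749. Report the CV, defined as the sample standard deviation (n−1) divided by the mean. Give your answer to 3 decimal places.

0.108

n = 10, Σ = 6426, M = 642.6000
Σ(x−M)² = 43022.400; s = √(43022.400/9) = 69.1395
CV = 69.1395 / 642.6000 = 0.10759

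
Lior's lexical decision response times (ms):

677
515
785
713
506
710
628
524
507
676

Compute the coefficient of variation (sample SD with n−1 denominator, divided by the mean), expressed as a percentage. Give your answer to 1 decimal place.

n = 10, Σ = 6241, M = 624.1000
Σ(x−M)² = 96260.900; s = √(96260.900/9) = 103.4198
CV = 103.4198 / 624.1000 = 0.16571 = 16.571%

16.6%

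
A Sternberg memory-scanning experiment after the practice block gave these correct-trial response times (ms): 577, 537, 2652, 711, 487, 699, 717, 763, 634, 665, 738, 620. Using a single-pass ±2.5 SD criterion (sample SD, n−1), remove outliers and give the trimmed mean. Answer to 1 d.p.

649.8 ms

n = 12, ΣRT = 9800, M = 816.667
Σ(x−M)² = 3751842.67; s = √(3751842.67/11) = 584.018
Cutoffs: 816.667 ± 2.5·584.018 → [-643.4, 2276.7]
Outside: 2652 → excluded.
Retained (n=11): Σ = 7148, mean = 7148/11 = 649.818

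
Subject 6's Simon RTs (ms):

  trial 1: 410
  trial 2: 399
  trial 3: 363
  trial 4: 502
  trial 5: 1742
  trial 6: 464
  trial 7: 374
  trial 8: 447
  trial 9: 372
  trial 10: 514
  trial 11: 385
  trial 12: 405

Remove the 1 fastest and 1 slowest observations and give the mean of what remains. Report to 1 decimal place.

427.2 ms

Sorted: 363, 372, 374, 385, 399, 405, 410, 447, 464, 502, 514, 1742
Drop lowest 1 (363) and highest 1 (1742)
Remaining (n=10): Σ = 4272, mean = 4272/10 = 427.200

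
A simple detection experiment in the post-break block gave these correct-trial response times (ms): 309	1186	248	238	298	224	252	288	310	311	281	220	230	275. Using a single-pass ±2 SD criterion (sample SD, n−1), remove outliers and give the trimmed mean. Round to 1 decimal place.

268.0 ms

n = 14, ΣRT = 4670, M = 333.571
Σ(x−M)² = 796581.43; s = √(796581.43/13) = 247.539
Cutoffs: 333.571 ± 2·247.539 → [-161.5, 828.6]
Outside: 1186 → excluded.
Retained (n=13): Σ = 3484, mean = 3484/13 = 268.000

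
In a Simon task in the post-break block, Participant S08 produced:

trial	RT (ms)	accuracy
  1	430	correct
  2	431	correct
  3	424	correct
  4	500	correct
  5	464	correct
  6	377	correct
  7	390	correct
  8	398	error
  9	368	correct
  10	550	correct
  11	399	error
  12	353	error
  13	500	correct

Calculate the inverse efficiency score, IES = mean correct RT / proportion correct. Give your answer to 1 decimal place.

576.4 ms

Correct trials (n=10): 430, 431, 424, 500, 464, 377, 390, 368, 550, 500
Mean correct RT = 4434/10 = 443.4000 ms
Proportion correct = 10/13
IES = 443.4000 / (10/13) = 576.420 ms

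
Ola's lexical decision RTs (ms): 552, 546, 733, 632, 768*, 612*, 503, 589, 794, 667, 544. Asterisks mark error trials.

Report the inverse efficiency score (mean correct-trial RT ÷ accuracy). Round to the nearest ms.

755 ms

Correct trials (n=9): 552, 546, 733, 632, 503, 589, 794, 667, 544
Mean correct RT = 5560/9 = 617.7778 ms
Proportion correct = 9/11
IES = 617.7778 / (9/11) = 755.062 ms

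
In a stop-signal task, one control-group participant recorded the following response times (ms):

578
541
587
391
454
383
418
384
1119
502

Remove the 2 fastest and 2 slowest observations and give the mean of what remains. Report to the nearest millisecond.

Sorted: 383, 384, 391, 418, 454, 502, 541, 578, 587, 1119
Drop lowest 2 (383, 384) and highest 2 (587, 1119)
Remaining (n=6): Σ = 2884, mean = 2884/6 = 480.667

481 ms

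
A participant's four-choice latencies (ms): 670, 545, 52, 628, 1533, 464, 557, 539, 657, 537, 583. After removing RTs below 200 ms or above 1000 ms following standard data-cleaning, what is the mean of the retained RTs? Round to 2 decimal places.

575.56 ms

Excluded: 52, 1533
Retained (n=9): Σ = 5180
Mean = 5180/9 = 575.5556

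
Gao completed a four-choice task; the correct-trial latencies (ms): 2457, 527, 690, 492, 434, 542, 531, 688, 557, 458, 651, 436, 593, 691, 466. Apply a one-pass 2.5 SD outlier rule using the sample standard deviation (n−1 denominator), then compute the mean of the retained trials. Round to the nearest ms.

554 ms

n = 15, ΣRT = 10213, M = 680.867
Σ(x−M)² = 3496671.73; s = √(3496671.73/14) = 499.762
Cutoffs: 680.867 ± 2.5·499.762 → [-568.5, 1930.3]
Outside: 2457 → excluded.
Retained (n=14): Σ = 7756, mean = 7756/14 = 554.000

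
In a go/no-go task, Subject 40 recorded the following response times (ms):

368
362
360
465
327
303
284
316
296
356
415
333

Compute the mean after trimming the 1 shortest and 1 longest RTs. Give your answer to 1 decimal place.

343.6 ms

Sorted: 284, 296, 303, 316, 327, 333, 356, 360, 362, 368, 415, 465
Drop lowest 1 (284) and highest 1 (465)
Remaining (n=10): Σ = 3436, mean = 3436/10 = 343.600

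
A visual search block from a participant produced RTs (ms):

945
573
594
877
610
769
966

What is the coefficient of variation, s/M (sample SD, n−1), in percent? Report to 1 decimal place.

n = 7, Σ = 5334, M = 762.0000
Σ(x−M)² = 175428.000; s = √(175428.000/6) = 170.9912
CV = 170.9912 / 762.0000 = 0.22440 = 22.440%

22.4%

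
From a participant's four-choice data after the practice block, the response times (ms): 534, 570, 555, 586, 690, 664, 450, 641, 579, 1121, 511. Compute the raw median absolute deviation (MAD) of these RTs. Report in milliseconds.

Sorted: 450, 511, 534, 555, 570, 579, 586, 641, 664, 690, 1121 → median = 579
|x − 579|: 45, 9, 24, 7, 111, 85, 129, 62, 0, 542, 68
Sorted deviations: 0, 7, 9, 24, 45, 62, 68, 85, 111, 129, 542 → MAD = 62

62 ms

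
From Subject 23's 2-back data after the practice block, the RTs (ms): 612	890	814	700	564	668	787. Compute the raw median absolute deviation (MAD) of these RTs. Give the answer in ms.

88 ms

Sorted: 564, 612, 668, 700, 787, 814, 890 → median = 700
|x − 700|: 88, 190, 114, 0, 136, 32, 87
Sorted deviations: 0, 32, 87, 88, 114, 136, 190 → MAD = 88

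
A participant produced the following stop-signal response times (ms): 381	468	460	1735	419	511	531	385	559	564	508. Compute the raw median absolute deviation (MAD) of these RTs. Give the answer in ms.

51 ms

Sorted: 381, 385, 419, 460, 468, 508, 511, 531, 559, 564, 1735 → median = 508
|x − 508|: 127, 40, 48, 1227, 89, 3, 23, 123, 51, 56, 0
Sorted deviations: 0, 3, 23, 40, 48, 51, 56, 89, 123, 127, 1227 → MAD = 51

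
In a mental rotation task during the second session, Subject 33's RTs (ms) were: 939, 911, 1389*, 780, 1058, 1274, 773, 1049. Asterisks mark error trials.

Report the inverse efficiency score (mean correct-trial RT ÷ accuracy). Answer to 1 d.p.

Correct trials (n=7): 939, 911, 780, 1058, 1274, 773, 1049
Mean correct RT = 6784/7 = 969.1429 ms
Proportion correct = 7/8
IES = 969.1429 / (7/8) = 1107.592 ms

1107.6 ms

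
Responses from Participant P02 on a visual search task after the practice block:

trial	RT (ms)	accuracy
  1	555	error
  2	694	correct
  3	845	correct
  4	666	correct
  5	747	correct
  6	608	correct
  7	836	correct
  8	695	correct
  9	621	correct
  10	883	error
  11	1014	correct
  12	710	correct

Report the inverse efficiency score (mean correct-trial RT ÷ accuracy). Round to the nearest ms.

Correct trials (n=10): 694, 845, 666, 747, 608, 836, 695, 621, 1014, 710
Mean correct RT = 7436/10 = 743.6000 ms
Proportion correct = 10/12
IES = 743.6000 / (10/12) = 892.320 ms

892 ms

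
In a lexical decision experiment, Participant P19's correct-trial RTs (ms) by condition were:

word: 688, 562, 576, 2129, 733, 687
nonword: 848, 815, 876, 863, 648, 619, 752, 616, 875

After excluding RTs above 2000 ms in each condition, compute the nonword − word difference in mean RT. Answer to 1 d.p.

118.8 ms

word: exclude 2129
M(word) = 3246/5 = 649.200
M(nonword) = 6912/9 = 768.000
Difference = 768.000 − 649.200 = 118.800 ms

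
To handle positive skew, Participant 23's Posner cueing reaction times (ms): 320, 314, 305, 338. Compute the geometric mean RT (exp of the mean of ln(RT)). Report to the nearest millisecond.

319 ms

ln(RT): 5.7683, 5.7494, 5.7203, 5.8230
Mean ln(RT) = 23.0611/4 = 5.76527
Geometric mean = exp(5.76527) = 319.02 ms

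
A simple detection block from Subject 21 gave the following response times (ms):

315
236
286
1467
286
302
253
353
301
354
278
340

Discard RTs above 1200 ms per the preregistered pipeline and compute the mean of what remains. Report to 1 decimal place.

Excluded: 1467
Retained (n=11): Σ = 3304
Mean = 3304/11 = 300.3636

300.4 ms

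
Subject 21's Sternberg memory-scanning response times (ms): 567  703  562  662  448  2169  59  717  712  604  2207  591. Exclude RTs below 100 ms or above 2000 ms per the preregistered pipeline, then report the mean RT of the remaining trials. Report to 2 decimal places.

Excluded: 59, 2169, 2207
Retained (n=9): Σ = 5566
Mean = 5566/9 = 618.4444

618.44 ms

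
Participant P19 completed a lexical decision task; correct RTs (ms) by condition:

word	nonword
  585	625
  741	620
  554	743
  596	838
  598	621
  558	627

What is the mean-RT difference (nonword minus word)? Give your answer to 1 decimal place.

M(word) = 3632/6 = 605.333
M(nonword) = 4074/6 = 679.000
Difference = 679.000 − 605.333 = 73.667 ms

73.7 ms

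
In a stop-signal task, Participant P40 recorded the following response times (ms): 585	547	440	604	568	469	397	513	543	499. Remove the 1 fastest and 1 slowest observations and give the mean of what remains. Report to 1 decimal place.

Sorted: 397, 440, 469, 499, 513, 543, 547, 568, 585, 604
Drop lowest 1 (397) and highest 1 (604)
Remaining (n=8): Σ = 4164, mean = 4164/8 = 520.500

520.5 ms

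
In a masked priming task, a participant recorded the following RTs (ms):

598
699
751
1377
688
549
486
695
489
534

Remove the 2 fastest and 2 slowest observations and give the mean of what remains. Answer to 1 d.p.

Sorted: 486, 489, 534, 549, 598, 688, 695, 699, 751, 1377
Drop lowest 2 (486, 489) and highest 2 (751, 1377)
Remaining (n=6): Σ = 3763, mean = 3763/6 = 627.167

627.2 ms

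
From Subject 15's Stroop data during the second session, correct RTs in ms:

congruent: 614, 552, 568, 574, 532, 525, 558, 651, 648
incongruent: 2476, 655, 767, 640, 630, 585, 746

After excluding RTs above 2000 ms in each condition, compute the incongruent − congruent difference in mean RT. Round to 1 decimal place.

incongruent: exclude 2476
M(congruent) = 5222/9 = 580.222
M(incongruent) = 4023/6 = 670.500
Difference = 670.500 − 580.222 = 90.278 ms

90.3 ms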